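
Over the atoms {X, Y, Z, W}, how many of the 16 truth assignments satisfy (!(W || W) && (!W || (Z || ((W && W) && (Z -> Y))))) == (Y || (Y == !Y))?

Initial set: {((!(W || W) && (!W || (Z || ((W && W) && (Z -> Y))))) == (Y || (Y == !Y)))}.
((!(W || W) && (!W || (Z || ((W && W) && (Z -> Y))))) == (Y || (Y == !Y))): β-rule — branch into (!(W || W) && (!W || (Z || ((W && W) && (Z -> Y))))), (Y || (Y == !Y))  //  !(!(W || W) && (!W || (Z || ((W && W) && (Z -> Y))))), !(Y || (Y == !Y)).
  branch 1 (add (!(W || W) && (!W || (Z || ((W && W) && (Z -> Y))))), (Y || (Y == !Y))):
    (!(W || W) && (!W || (Z || ((W && W) && (Z -> Y))))): α-rule — add !(W || W), (!W || (Z || ((W && W) && (Z -> Y)))).
    !(W || W): α-rule — add !W, !W.
    (Y || (Y == !Y)): β-rule — branch into Y  //  (Y == !Y).
      branch 1.1 (add Y):
        (!W || (Z || ((W && W) && (Z -> Y)))): β-rule — branch into !W  //  (Z || ((W && W) && (Z -> Y))).
          branch 1.1.1 (add !W):
            ○ open, literals {W=false, Y=true}.
          branch 1.1.2 (add (Z || ((W && W) && (Z -> Y)))):
            (Z || ((W && W) && (Z -> Y))): β-rule — branch into Z  //  ((W && W) && (Z -> Y)).
              branch 1.1.2.1 (add Z):
                ○ open, literals {W=false, Y=true, Z=true}.
              branch 1.1.2.2 (add ((W && W) && (Z -> Y))):
                ((W && W) && (Z -> Y)): α-rule — add (W && W), (Z -> Y).
                (W && W): α-rule — add W, W.
                × closes — contains both W and !W.
      branch 1.2 (add (Y == !Y)):
        (!W || (Z || ((W && W) && (Z -> Y)))): β-rule — branch into !W  //  (Z || ((W && W) && (Z -> Y))).
          branch 1.2.1 (add !W):
            (Y == !Y): β-rule — branch into Y, !Y  //  !Y, !!Y.
              branch 1.2.1.1 (add Y, !Y):
                × closes — contains both Y and !Y.
              branch 1.2.1.2 (add !Y, !!Y):
                × closes — contains both Y and !Y.
          branch 1.2.2 (add (Z || ((W && W) && (Z -> Y)))):
            (Y == !Y): β-rule — branch into Y, !Y  //  !Y, !!Y.
              branch 1.2.2.1 (add Y, !Y):
                × closes — contains both Y and !Y.
              branch 1.2.2.2 (add !Y, !!Y):
                × closes — contains both Y and !Y.
  branch 2 (add !(!(W || W) && (!W || (Z || ((W && W) && (Z -> Y))))), !(Y || (Y == !Y))):
    !(Y || (Y == !Y)): α-rule — add !Y, !(Y == !Y).
    !(!(W || W) && (!W || (Z || ((W && W) && (Z -> Y))))): β-rule — branch into !!(W || W)  //  !(!W || (Z || ((W && W) && (Z -> Y)))).
      branch 2.1 (add !!(W || W)):
        !(Y == !Y): β-rule — branch into Y, !!Y  //  !Y, !Y.
          branch 2.1.1 (add Y, !!Y):
            × closes — contains both Y and !Y.
          branch 2.1.2 (add !Y, !Y):
            !!(W || W): β-rule — branch into W  //  W.
              branch 2.1.2.1 (add W):
                ○ open, literals {W=true, Y=false}.
              branch 2.1.2.2 (add W):
                ○ open, literals {W=true, Y=false}.
      branch 2.2 (add !(!W || (Z || ((W && W) && (Z -> Y))))):
        !(!W || (Z || ((W && W) && (Z -> Y)))): α-rule — add !!W, !(Z || ((W && W) && (Z -> Y))).
        !(Z || ((W && W) && (Z -> Y))): α-rule — add !Z, !((W && W) && (Z -> Y)).
        !(Y == !Y): β-rule — branch into Y, !!Y  //  !Y, !Y.
          branch 2.2.1 (add Y, !!Y):
            × closes — contains both Y and !Y.
          branch 2.2.2 (add !Y, !Y):
            !((W && W) && (Z -> Y)): β-rule — branch into !(W && W)  //  !(Z -> Y).
              branch 2.2.2.1 (add !(W && W)):
                !(W && W): β-rule — branch into !W  //  !W.
                  branch 2.2.2.1.1 (add !W):
                    × closes — contains both W and !W.
                  branch 2.2.2.1.2 (add !W):
                    × closes — contains both W and !W.
              branch 2.2.2.2 (add !(Z -> Y)):
                !(Z -> Y): α-rule — add Z, !Y.
                × closes — contains both Z and !Z.
10 branches closed, 4 open.
Each open branch fixes some atoms; the unmentioned ones are free. Counting distinct full assignments: branch {W=false, Y=true} (X, Z) contributes 4 new; branch {W=false, Y=true, Z=true} (X) contributes 0 new; branch {W=true, Y=false} (X, Z) contributes 4 new; branch {W=true, Y=false} (X, Z) contributes 0 new. Total: 8.

8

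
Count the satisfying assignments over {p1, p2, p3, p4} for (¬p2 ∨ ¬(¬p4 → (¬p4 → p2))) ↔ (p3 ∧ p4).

8

Initial set: {((¬p2 ∨ ¬(¬p4 → (¬p4 → p2))) ↔ (p3 ∧ p4))}.
((¬p2 ∨ ¬(¬p4 → (¬p4 → p2))) ↔ (p3 ∧ p4)): β-rule — branch into (¬p2 ∨ ¬(¬p4 → (¬p4 → p2))), (p3 ∧ p4)  //  ¬(¬p2 ∨ ¬(¬p4 → (¬p4 → p2))), ¬(p3 ∧ p4).
  branch 1 (add (¬p2 ∨ ¬(¬p4 → (¬p4 → p2))), (p3 ∧ p4)):
    (p3 ∧ p4): α-rule — add p3, p4.
    (¬p2 ∨ ¬(¬p4 → (¬p4 → p2))): β-rule — branch into ¬p2  //  ¬(¬p4 → (¬p4 → p2)).
      branch 1.1 (add ¬p2):
        ○ open, literals {p2=false, p3=true, p4=true}.
      branch 1.2 (add ¬(¬p4 → (¬p4 → p2))):
        ¬(¬p4 → (¬p4 → p2)): α-rule — add ¬p4, ¬(¬p4 → p2).
        × closes — contains both p4 and ¬p4.
  branch 2 (add ¬(¬p2 ∨ ¬(¬p4 → (¬p4 → p2))), ¬(p3 ∧ p4)):
    ¬(¬p2 ∨ ¬(¬p4 → (¬p4 → p2))): α-rule — add ¬¬p2, ¬¬(¬p4 → (¬p4 → p2)).
    ¬(p3 ∧ p4): β-rule — branch into ¬p3  //  ¬p4.
      branch 2.1 (add ¬p3):
        ¬¬(¬p4 → (¬p4 → p2)): β-rule — branch into ¬¬p4  //  (¬p4 → p2).
          branch 2.1.1 (add ¬¬p4):
            ○ open, literals {p2=true, p3=false, p4=true}.
          branch 2.1.2 (add (¬p4 → p2)):
            (¬p4 → p2): β-rule — branch into ¬¬p4  //  p2.
              branch 2.1.2.1 (add ¬¬p4):
                ○ open, literals {p2=true, p3=false, p4=true}.
              branch 2.1.2.2 (add p2):
                ○ open, literals {p2=true, p3=false}.
      branch 2.2 (add ¬p4):
        ¬¬(¬p4 → (¬p4 → p2)): β-rule — branch into ¬¬p4  //  (¬p4 → p2).
          branch 2.2.1 (add ¬¬p4):
            × closes — contains both p4 and ¬p4.
          branch 2.2.2 (add (¬p4 → p2)):
            (¬p4 → p2): β-rule — branch into ¬¬p4  //  p2.
              branch 2.2.2.1 (add ¬¬p4):
                × closes — contains both p4 and ¬p4.
              branch 2.2.2.2 (add p2):
                ○ open, literals {p2=true, p4=false}.
3 branches closed, 5 open.
Each open branch fixes some atoms; the unmentioned ones are free. Counting distinct full assignments: branch {p2=false, p3=true, p4=true} (p1) contributes 2 new; branch {p2=true, p3=false, p4=true} (p1) contributes 2 new; branch {p2=true, p3=false, p4=true} (p1) contributes 0 new; branch {p2=true, p3=false} (p1, p4) contributes 2 new; branch {p2=true, p4=false} (p1, p3) contributes 2 new. Total: 8.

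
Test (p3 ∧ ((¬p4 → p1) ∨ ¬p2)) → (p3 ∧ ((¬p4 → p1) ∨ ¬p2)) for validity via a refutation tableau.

Assume the negation and expand:
Initial set: {F ((p3 ∧ ((¬p4 → p1) ∨ ¬p2)) → (p3 ∧ ((¬p4 → p1) ∨ ¬p2)))}.
F ((p3 ∧ ((¬p4 → p1) ∨ ¬p2)) → (p3 ∧ ((¬p4 → p1) ∨ ¬p2))): α-rule — add T (p3 ∧ ((¬p4 → p1) ∨ ¬p2)), F (p3 ∧ ((¬p4 → p1) ∨ ¬p2)).
T (p3 ∧ ((¬p4 → p1) ∨ ¬p2)): α-rule — add T p3, T ((¬p4 → p1) ∨ ¬p2).
F (p3 ∧ ((¬p4 → p1) ∨ ¬p2)): β-rule — branch into F p3  //  F ((¬p4 → p1) ∨ ¬p2).
  branch 1 (add F p3):
    × closes — contains both p3 and ¬p3.
  branch 2 (add F ((¬p4 → p1) ∨ ¬p2)):
    F ((¬p4 → p1) ∨ ¬p2): α-rule — add F (¬p4 → p1), F ¬p2.
    F (¬p4 → p1): α-rule — add T ¬p4, F p1.
    T ((¬p4 → p1) ∨ ¬p2): β-rule — branch into T (¬p4 → p1)  //  T ¬p2.
      branch 2.1 (add T (¬p4 → p1)):
        T (¬p4 → p1): β-rule — branch into F ¬p4  //  T p1.
          branch 2.1.1 (add F ¬p4):
            × closes — contains both p4 and ¬p4.
          branch 2.1.2 (add T p1):
            × closes — contains both p1 and ¬p1.
      branch 2.2 (add T ¬p2):
        × closes — contains both p2 and ¬p2.
All 4 branches close.
Every branch closed, so the negation is unsatisfiable and the formula is valid.

Valid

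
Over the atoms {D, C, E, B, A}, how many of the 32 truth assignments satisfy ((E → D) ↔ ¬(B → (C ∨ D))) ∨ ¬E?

Initial set: {(((E → D) ↔ ¬(B → (C ∨ D))) ∨ ¬E)}.
(((E → D) ↔ ¬(B → (C ∨ D))) ∨ ¬E): β-rule — branch into ((E → D) ↔ ¬(B → (C ∨ D)))  //  ¬E.
  branch 1 (add ((E → D) ↔ ¬(B → (C ∨ D)))):
    ((E → D) ↔ ¬(B → (C ∨ D))): β-rule — branch into (E → D), ¬(B → (C ∨ D))  //  ¬(E → D), ¬¬(B → (C ∨ D)).
      branch 1.1 (add (E → D), ¬(B → (C ∨ D))):
        ¬(B → (C ∨ D)): α-rule — add B, ¬(C ∨ D).
        ¬(C ∨ D): α-rule — add ¬C, ¬D.
        (E → D): β-rule — branch into ¬E  //  D.
          branch 1.1.1 (add ¬E):
            ○ open, literals {B=T, C=F, D=F, E=F}.
          branch 1.1.2 (add D):
            × closes — contains both D and ¬D.
      branch 1.2 (add ¬(E → D), ¬¬(B → (C ∨ D))):
        ¬(E → D): α-rule — add E, ¬D.
        ¬¬(B → (C ∨ D)): β-rule — branch into ¬B  //  (C ∨ D).
          branch 1.2.1 (add ¬B):
            ○ open, literals {B=F, D=F, E=T}.
          branch 1.2.2 (add (C ∨ D)):
            (C ∨ D): β-rule — branch into C  //  D.
              branch 1.2.2.1 (add C):
                ○ open, literals {C=T, D=F, E=T}.
              branch 1.2.2.2 (add D):
                × closes — contains both D and ¬D.
  branch 2 (add ¬E):
    ○ open, literals {E=F}.
2 branches closed, 4 open.
Each open branch fixes some atoms; the unmentioned ones are free. Counting distinct full assignments: branch {B=T, C=F, D=F, E=F} (A) contributes 2 new; branch {B=F, D=F, E=T} (C, A) contributes 4 new; branch {C=T, D=F, E=T} (B, A) contributes 2 new; branch {E=F} (D, C, B, A) contributes 14 new. Total: 22.

22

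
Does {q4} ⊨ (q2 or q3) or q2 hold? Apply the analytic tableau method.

No

Initial set: {q4; not ((q2 or q3) or q2)}.
not ((q2 or q3) or q2): α-rule — add not (q2 or q3), not q2.
not (q2 or q3): α-rule — add not q2, not q3.
○ open, literals {q2=F, q3=F, q4=T}.
0 branches closed, 1 open.
An open branch gives a countermodel: q2=F, q3=F, q4=T (unmentioned atoms arbitrary); the premises hold there but the conclusion fails.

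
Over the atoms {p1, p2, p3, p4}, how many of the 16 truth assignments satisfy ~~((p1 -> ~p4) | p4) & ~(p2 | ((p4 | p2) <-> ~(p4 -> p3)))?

2

Initial set: {T (~~((p1 -> ~p4) | p4) & ~(p2 | ((p4 | p2) <-> ~(p4 -> p3))))}.
T (~~((p1 -> ~p4) | p4) & ~(p2 | ((p4 | p2) <-> ~(p4 -> p3)))): α-rule — add T ~~((p1 -> ~p4) | p4), T ~(p2 | ((p4 | p2) <-> ~(p4 -> p3))).
T ~~((p1 -> ~p4) | p4): drop double negation, giving T ((p1 -> ~p4) | p4).
T ~(p2 | ((p4 | p2) <-> ~(p4 -> p3))): α-rule — add F p2, F ((p4 | p2) <-> ~(p4 -> p3)).
T ((p1 -> ~p4) | p4): β-rule — branch into T (p1 -> ~p4)  //  T p4.
  branch 1 (add T (p1 -> ~p4)):
    F ((p4 | p2) <-> ~(p4 -> p3)): β-rule — branch into T (p4 | p2), F ~(p4 -> p3)  //  F (p4 | p2), T ~(p4 -> p3).
      branch 1.1 (add T (p4 | p2), F ~(p4 -> p3)):
        T (p1 -> ~p4): β-rule — branch into F p1  //  T ~p4.
          branch 1.1.1 (add F p1):
            T (p4 | p2): β-rule — branch into T p4  //  T p2.
              branch 1.1.1.1 (add T p4):
                F ~(p4 -> p3): β-rule — branch into F p4  //  T p3.
                  branch 1.1.1.1.1 (add F p4):
                    × closes — contains both p4 and ~p4.
                  branch 1.1.1.1.2 (add T p3):
                    ○ open, literals {p1=0, p2=0, p3=1, p4=1}.
              branch 1.1.1.2 (add T p2):
                × closes — contains both p2 and ~p2.
          branch 1.1.2 (add T ~p4):
            T (p4 | p2): β-rule — branch into T p4  //  T p2.
              branch 1.1.2.1 (add T p4):
                × closes — contains both p4 and ~p4.
              branch 1.1.2.2 (add T p2):
                × closes — contains both p2 and ~p2.
      branch 1.2 (add F (p4 | p2), T ~(p4 -> p3)):
        F (p4 | p2): α-rule — add F p4, F p2.
        T ~(p4 -> p3): α-rule — add T p4, F p3.
        × closes — contains both p4 and ~p4.
  branch 2 (add T p4):
    F ((p4 | p2) <-> ~(p4 -> p3)): β-rule — branch into T (p4 | p2), F ~(p4 -> p3)  //  F (p4 | p2), T ~(p4 -> p3).
      branch 2.1 (add T (p4 | p2), F ~(p4 -> p3)):
        T (p4 | p2): β-rule — branch into T p4  //  T p2.
          branch 2.1.1 (add T p4):
            F ~(p4 -> p3): β-rule — branch into F p4  //  T p3.
              branch 2.1.1.1 (add F p4):
                × closes — contains both p4 and ~p4.
              branch 2.1.1.2 (add T p3):
                ○ open, literals {p2=0, p3=1, p4=1}.
          branch 2.1.2 (add T p2):
            × closes — contains both p2 and ~p2.
      branch 2.2 (add F (p4 | p2), T ~(p4 -> p3)):
        F (p4 | p2): α-rule — add F p4, F p2.
        × closes — contains both p4 and ~p4.
8 branches closed, 2 open.
Each open branch fixes some atoms; the unmentioned ones are free. Counting distinct full assignments: branch {p1=0, p2=0, p3=1, p4=1} (none free) contributes 1 new; branch {p2=0, p3=1, p4=1} (p1) contributes 1 new. Total: 2.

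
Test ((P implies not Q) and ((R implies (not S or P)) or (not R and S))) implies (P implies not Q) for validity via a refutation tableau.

Valid

Assume the negation and expand:
Initial set: {not (((P implies not Q) and ((R implies (not S or P)) or (not R and S))) implies (P implies not Q))}.
not (((P implies not Q) and ((R implies (not S or P)) or (not R and S))) implies (P implies not Q)): α-rule — add ((P implies not Q) and ((R implies (not S or P)) or (not R and S))), not (P implies not Q).
((P implies not Q) and ((R implies (not S or P)) or (not R and S))): α-rule — add (P implies not Q), ((R implies (not S or P)) or (not R and S)).
not (P implies not Q): α-rule — add P, not not Q.
(P implies not Q): β-rule — branch into not P  //  not Q.
  branch 1 (add not P):
    × closes — contains both P and not P.
  branch 2 (add not Q):
    × closes — contains both Q and not Q.
All 2 branches close.
Every branch closed, so the negation is unsatisfiable and the formula is valid.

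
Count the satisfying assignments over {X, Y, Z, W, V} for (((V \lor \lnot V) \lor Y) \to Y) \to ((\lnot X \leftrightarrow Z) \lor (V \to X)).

30

Initial set: {T ((((V \lor \lnot V) \lor Y) \to Y) \to ((\lnot X \leftrightarrow Z) \lor (V \to X)))}.
T ((((V \lor \lnot V) \lor Y) \to Y) \to ((\lnot X \leftrightarrow Z) \lor (V \to X))): β-rule — branch into F (((V \lor \lnot V) \lor Y) \to Y)  //  T ((\lnot X \leftrightarrow Z) \lor (V \to X)).
  branch 1 (add F (((V \lor \lnot V) \lor Y) \to Y)):
    F (((V \lor \lnot V) \lor Y) \to Y): α-rule — add T ((V \lor \lnot V) \lor Y), F Y.
    T ((V \lor \lnot V) \lor Y): β-rule — branch into T (V \lor \lnot V)  //  T Y.
      branch 1.1 (add T (V \lor \lnot V)):
        T (V \lor \lnot V): β-rule — branch into T V  //  T \lnot V.
          branch 1.1.1 (add T V):
            ○ open, literals {V=T, Y=F}.
          branch 1.1.2 (add T \lnot V):
            ○ open, literals {V=F, Y=F}.
      branch 1.2 (add T Y):
        × closes — contains both Y and \lnot Y.
  branch 2 (add T ((\lnot X \leftrightarrow Z) \lor (V \to X))):
    T ((\lnot X \leftrightarrow Z) \lor (V \to X)): β-rule — branch into T (\lnot X \leftrightarrow Z)  //  T (V \to X).
      branch 2.1 (add T (\lnot X \leftrightarrow Z)):
        T (\lnot X \leftrightarrow Z): β-rule — branch into T \lnot X, T Z  //  F \lnot X, F Z.
          branch 2.1.1 (add T \lnot X, T Z):
            ○ open, literals {X=F, Z=T}.
          branch 2.1.2 (add F \lnot X, F Z):
            ○ open, literals {X=T, Z=F}.
      branch 2.2 (add T (V \to X)):
        T (V \to X): β-rule — branch into F V  //  T X.
          branch 2.2.1 (add F V):
            ○ open, literals {V=F}.
          branch 2.2.2 (add T X):
            ○ open, literals {X=T}.
1 branch closed, 6 open.
Each open branch fixes some atoms; the unmentioned ones are free. Counting distinct full assignments: branch {V=T, Y=F} (X, Z, W) contributes 8 new; branch {V=F, Y=F} (X, Z, W) contributes 8 new; branch {X=F, Z=T} (Y, W, V) contributes 4 new; branch {X=T, Z=F} (Y, W, V) contributes 4 new; branch {V=F} (X, Y, Z, W) contributes 4 new; branch {X=T} (Y, Z, W, V) contributes 2 new. Total: 30.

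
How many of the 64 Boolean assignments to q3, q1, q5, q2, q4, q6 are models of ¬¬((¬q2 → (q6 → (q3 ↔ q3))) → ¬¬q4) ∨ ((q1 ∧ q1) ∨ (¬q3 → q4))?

56

Initial set: {T (¬¬((¬q2 → (q6 → (q3 ↔ q3))) → ¬¬q4) ∨ ((q1 ∧ q1) ∨ (¬q3 → q4)))}.
T (¬¬((¬q2 → (q6 → (q3 ↔ q3))) → ¬¬q4) ∨ ((q1 ∧ q1) ∨ (¬q3 → q4))): β-rule — branch into T ¬¬((¬q2 → (q6 → (q3 ↔ q3))) → ¬¬q4)  //  T ((q1 ∧ q1) ∨ (¬q3 → q4)).
  branch 1 (add T ¬¬((¬q2 → (q6 → (q3 ↔ q3))) → ¬¬q4)):
    T ¬¬((¬q2 → (q6 → (q3 ↔ q3))) → ¬¬q4): drop double negation, giving T ((¬q2 → (q6 → (q3 ↔ q3))) → ¬¬q4).
    T ((¬q2 → (q6 → (q3 ↔ q3))) → ¬¬q4): β-rule — branch into F (¬q2 → (q6 → (q3 ↔ q3)))  //  T ¬¬q4.
      branch 1.1 (add F (¬q2 → (q6 → (q3 ↔ q3)))):
        F (¬q2 → (q6 → (q3 ↔ q3))): α-rule — add T ¬q2, F (q6 → (q3 ↔ q3)).
        F (q6 → (q3 ↔ q3)): α-rule — add T q6, F (q3 ↔ q3).
        F (q3 ↔ q3): β-rule — branch into T q3, F q3  //  F q3, T q3.
          branch 1.1.1 (add T q3, F q3):
            × closes — contains both q3 and ¬q3.
          branch 1.1.2 (add F q3, T q3):
            × closes — contains both q3 and ¬q3.
      branch 1.2 (add T ¬¬q4):
        T ¬¬q4: drop double negation, giving T q4.
        ○ open, literals {q4=T}.
  branch 2 (add T ((q1 ∧ q1) ∨ (¬q3 → q4))):
    T ((q1 ∧ q1) ∨ (¬q3 → q4)): β-rule — branch into T (q1 ∧ q1)  //  T (¬q3 → q4).
      branch 2.1 (add T (q1 ∧ q1)):
        T (q1 ∧ q1): α-rule — add T q1, T q1.
        ○ open, literals {q1=T}.
      branch 2.2 (add T (¬q3 → q4)):
        T (¬q3 → q4): β-rule — branch into F ¬q3  //  T q4.
          branch 2.2.1 (add F ¬q3):
            ○ open, literals {q3=T}.
          branch 2.2.2 (add T q4):
            ○ open, literals {q4=T}.
2 branches closed, 4 open.
Each open branch fixes some atoms; the unmentioned ones are free. Counting distinct full assignments: branch {q4=T} (q3, q1, q5, q2, q6) contributes 32 new; branch {q1=T} (q3, q5, q2, q4, q6) contributes 16 new; branch {q3=T} (q1, q5, q2, q4, q6) contributes 8 new; branch {q4=T} (q3, q1, q5, q2, q6) contributes 0 new. Total: 56.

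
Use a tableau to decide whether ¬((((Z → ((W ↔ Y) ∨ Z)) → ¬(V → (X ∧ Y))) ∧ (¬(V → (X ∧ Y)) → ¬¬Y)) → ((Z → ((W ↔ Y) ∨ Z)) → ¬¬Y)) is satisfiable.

Initial set: {¬((((Z → ((W ↔ Y) ∨ Z)) → ¬(V → (X ∧ Y))) ∧ (¬(V → (X ∧ Y)) → ¬¬Y)) → ((Z → ((W ↔ Y) ∨ Z)) → ¬¬Y))}.
¬((((Z → ((W ↔ Y) ∨ Z)) → ¬(V → (X ∧ Y))) ∧ (¬(V → (X ∧ Y)) → ¬¬Y)) → ((Z → ((W ↔ Y) ∨ Z)) → ¬¬Y)): α-rule — add (((Z → ((W ↔ Y) ∨ Z)) → ¬(V → (X ∧ Y))) ∧ (¬(V → (X ∧ Y)) → ¬¬Y)), ¬((Z → ((W ↔ Y) ∨ Z)) → ¬¬Y).
(((Z → ((W ↔ Y) ∨ Z)) → ¬(V → (X ∧ Y))) ∧ (¬(V → (X ∧ Y)) → ¬¬Y)): α-rule — add ((Z → ((W ↔ Y) ∨ Z)) → ¬(V → (X ∧ Y))), (¬(V → (X ∧ Y)) → ¬¬Y).
¬((Z → ((W ↔ Y) ∨ Z)) → ¬¬Y): α-rule — add (Z → ((W ↔ Y) ∨ Z)), ¬¬¬Y.
¬¬¬Y: drop double negation, giving ¬Y.
((Z → ((W ↔ Y) ∨ Z)) → ¬(V → (X ∧ Y))): β-rule — branch into ¬(Z → ((W ↔ Y) ∨ Z))  //  ¬(V → (X ∧ Y)).
  branch 1 (add ¬(Z → ((W ↔ Y) ∨ Z))):
    ¬(Z → ((W ↔ Y) ∨ Z)): α-rule — add Z, ¬((W ↔ Y) ∨ Z).
    ¬((W ↔ Y) ∨ Z): α-rule — add ¬(W ↔ Y), ¬Z.
    × closes — contains both Z and ¬Z.
  branch 2 (add ¬(V → (X ∧ Y))):
    ¬(V → (X ∧ Y)): α-rule — add V, ¬(X ∧ Y).
    (¬(V → (X ∧ Y)) → ¬¬Y): β-rule — branch into ¬¬(V → (X ∧ Y))  //  ¬¬Y.
      branch 2.1 (add ¬¬(V → (X ∧ Y))):
        (Z → ((W ↔ Y) ∨ Z)): β-rule — branch into ¬Z  //  ((W ↔ Y) ∨ Z).
          branch 2.1.1 (add ¬Z):
            ¬(X ∧ Y): β-rule — branch into ¬X  //  ¬Y.
              branch 2.1.1.1 (add ¬X):
                ¬¬(V → (X ∧ Y)): β-rule — branch into ¬V  //  (X ∧ Y).
                  branch 2.1.1.1.1 (add ¬V):
                    × closes — contains both V and ¬V.
                  branch 2.1.1.1.2 (add (X ∧ Y)):
                    (X ∧ Y): α-rule — add X, Y.
                    × closes — contains both X and ¬X.
              branch 2.1.1.2 (add ¬Y):
                ¬¬(V → (X ∧ Y)): β-rule — branch into ¬V  //  (X ∧ Y).
                  branch 2.1.1.2.1 (add ¬V):
                    × closes — contains both V and ¬V.
                  branch 2.1.1.2.2 (add (X ∧ Y)):
                    (X ∧ Y): α-rule — add X, Y.
                    × closes — contains both Y and ¬Y.
          branch 2.1.2 (add ((W ↔ Y) ∨ Z)):
            ¬(X ∧ Y): β-rule — branch into ¬X  //  ¬Y.
              branch 2.1.2.1 (add ¬X):
                ¬¬(V → (X ∧ Y)): β-rule — branch into ¬V  //  (X ∧ Y).
                  branch 2.1.2.1.1 (add ¬V):
                    × closes — contains both V and ¬V.
                  branch 2.1.2.1.2 (add (X ∧ Y)):
                    (X ∧ Y): α-rule — add X, Y.
                    × closes — contains both X and ¬X.
              branch 2.1.2.2 (add ¬Y):
                ¬¬(V → (X ∧ Y)): β-rule — branch into ¬V  //  (X ∧ Y).
                  branch 2.1.2.2.1 (add ¬V):
                    × closes — contains both V and ¬V.
                  branch 2.1.2.2.2 (add (X ∧ Y)):
                    (X ∧ Y): α-rule — add X, Y.
                    × closes — contains both Y and ¬Y.
      branch 2.2 (add ¬¬Y):
        ¬¬Y: drop double negation, giving Y.
        × closes — contains both Y and ¬Y.
All 10 branches close.
Every branch closed; the formula is unsatisfiable.

Unsatisfiable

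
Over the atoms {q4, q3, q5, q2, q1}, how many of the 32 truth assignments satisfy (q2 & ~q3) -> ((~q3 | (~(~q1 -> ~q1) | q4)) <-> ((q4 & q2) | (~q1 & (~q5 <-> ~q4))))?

Initial set: {((q2 & ~q3) -> ((~q3 | (~(~q1 -> ~q1) | q4)) <-> ((q4 & q2) | (~q1 & (~q5 <-> ~q4)))))}.
((q2 & ~q3) -> ((~q3 | (~(~q1 -> ~q1) | q4)) <-> ((q4 & q2) | (~q1 & (~q5 <-> ~q4))))): β-rule — branch into ~(q2 & ~q3)  //  ((~q3 | (~(~q1 -> ~q1) | q4)) <-> ((q4 & q2) | (~q1 & (~q5 <-> ~q4)))).
  branch 1 (add ~(q2 & ~q3)):
    ~(q2 & ~q3): β-rule — branch into ~q2  //  ~~q3.
      branch 1.1 (add ~q2):
        ○ open, literals {q2=0}.
      branch 1.2 (add ~~q3):
        ○ open, literals {q3=1}.
  branch 2 (add ((~q3 | (~(~q1 -> ~q1) | q4)) <-> ((q4 & q2) | (~q1 & (~q5 <-> ~q4))))):
    ((~q3 | (~(~q1 -> ~q1) | q4)) <-> ((q4 & q2) | (~q1 & (~q5 <-> ~q4)))): β-rule — branch into (~q3 | (~(~q1 -> ~q1) | q4)), ((q4 & q2) | (~q1 & (~q5 <-> ~q4)))  //  ~(~q3 | (~(~q1 -> ~q1) | q4)), ~((q4 & q2) | (~q1 & (~q5 <-> ~q4))).
      branch 2.1 (add (~q3 | (~(~q1 -> ~q1) | q4)), ((q4 & q2) | (~q1 & (~q5 <-> ~q4)))):
        (~q3 | (~(~q1 -> ~q1) | q4)): β-rule — branch into ~q3  //  (~(~q1 -> ~q1) | q4).
          branch 2.1.1 (add ~q3):
            ((q4 & q2) | (~q1 & (~q5 <-> ~q4))): β-rule — branch into (q4 & q2)  //  (~q1 & (~q5 <-> ~q4)).
              branch 2.1.1.1 (add (q4 & q2)):
                (q4 & q2): α-rule — add q4, q2.
                ○ open, literals {q2=1, q3=0, q4=1}.
              branch 2.1.1.2 (add (~q1 & (~q5 <-> ~q4))):
                (~q1 & (~q5 <-> ~q4)): α-rule — add ~q1, (~q5 <-> ~q4).
                (~q5 <-> ~q4): β-rule — branch into ~q5, ~q4  //  ~~q5, ~~q4.
                  branch 2.1.1.2.1 (add ~q5, ~q4):
                    ○ open, literals {q1=0, q3=0, q4=0, q5=0}.
                  branch 2.1.1.2.2 (add ~~q5, ~~q4):
                    ○ open, literals {q1=0, q3=0, q4=1, q5=1}.
          branch 2.1.2 (add (~(~q1 -> ~q1) | q4)):
            ((q4 & q2) | (~q1 & (~q5 <-> ~q4))): β-rule — branch into (q4 & q2)  //  (~q1 & (~q5 <-> ~q4)).
              branch 2.1.2.1 (add (q4 & q2)):
                (q4 & q2): α-rule — add q4, q2.
                (~(~q1 -> ~q1) | q4): β-rule — branch into ~(~q1 -> ~q1)  //  q4.
                  branch 2.1.2.1.1 (add ~(~q1 -> ~q1)):
                    ~(~q1 -> ~q1): α-rule — add ~q1, ~~q1.
                    × closes — contains both q1 and ~q1.
                  branch 2.1.2.1.2 (add q4):
                    ○ open, literals {q2=1, q4=1}.
              branch 2.1.2.2 (add (~q1 & (~q5 <-> ~q4))):
                (~q1 & (~q5 <-> ~q4)): α-rule — add ~q1, (~q5 <-> ~q4).
                (~(~q1 -> ~q1) | q4): β-rule — branch into ~(~q1 -> ~q1)  //  q4.
                  branch 2.1.2.2.1 (add ~(~q1 -> ~q1)):
                    ~(~q1 -> ~q1): α-rule — add ~q1, ~~q1.
                    × closes — contains both q1 and ~q1.
                  branch 2.1.2.2.2 (add q4):
                    (~q5 <-> ~q4): β-rule — branch into ~q5, ~q4  //  ~~q5, ~~q4.
                      branch 2.1.2.2.2.1 (add ~q5, ~q4):
                        × closes — contains both q4 and ~q4.
                      branch 2.1.2.2.2.2 (add ~~q5, ~~q4):
                        ○ open, literals {q1=0, q4=1, q5=1}.
      branch 2.2 (add ~(~q3 | (~(~q1 -> ~q1) | q4)), ~((q4 & q2) | (~q1 & (~q5 <-> ~q4)))):
        ~(~q3 | (~(~q1 -> ~q1) | q4)): α-rule — add ~~q3, ~(~(~q1 -> ~q1) | q4).
        ~((q4 & q2) | (~q1 & (~q5 <-> ~q4))): α-rule — add ~(q4 & q2), ~(~q1 & (~q5 <-> ~q4)).
        ~(~(~q1 -> ~q1) | q4): α-rule — add ~~(~q1 -> ~q1), ~q4.
        ~(q4 & q2): β-rule — branch into ~q4  //  ~q2.
          branch 2.2.1 (add ~q4):
            ~(~q1 & (~q5 <-> ~q4)): β-rule — branch into ~~q1  //  ~(~q5 <-> ~q4).
              branch 2.2.1.1 (add ~~q1):
                ~~(~q1 -> ~q1): β-rule — branch into ~~q1  //  ~q1.
                  branch 2.2.1.1.1 (add ~~q1):
                    ○ open, literals {q1=1, q3=1, q4=0}.
                  branch 2.2.1.1.2 (add ~q1):
                    × closes — contains both q1 and ~q1.
              branch 2.2.1.2 (add ~(~q5 <-> ~q4)):
                ~~(~q1 -> ~q1): β-rule — branch into ~~q1  //  ~q1.
                  branch 2.2.1.2.1 (add ~~q1):
                    ~(~q5 <-> ~q4): β-rule — branch into ~q5, ~~q4  //  ~~q5, ~q4.
                      branch 2.2.1.2.1.1 (add ~q5, ~~q4):
                        × closes — contains both q4 and ~q4.
                      branch 2.2.1.2.1.2 (add ~~q5, ~q4):
                        ○ open, literals {q1=1, q3=1, q4=0, q5=1}.
                  branch 2.2.1.2.2 (add ~q1):
                    ~(~q5 <-> ~q4): β-rule — branch into ~q5, ~~q4  //  ~~q5, ~q4.
                      branch 2.2.1.2.2.1 (add ~q5, ~~q4):
                        × closes — contains both q4 and ~q4.
                      branch 2.2.1.2.2.2 (add ~~q5, ~q4):
                        ○ open, literals {q1=0, q3=1, q4=0, q5=1}.
          branch 2.2.2 (add ~q2):
            ~(~q1 & (~q5 <-> ~q4)): β-rule — branch into ~~q1  //  ~(~q5 <-> ~q4).
              branch 2.2.2.1 (add ~~q1):
                ~~(~q1 -> ~q1): β-rule — branch into ~~q1  //  ~q1.
                  branch 2.2.2.1.1 (add ~~q1):
                    ○ open, literals {q1=1, q2=0, q3=1, q4=0}.
                  branch 2.2.2.1.2 (add ~q1):
                    × closes — contains both q1 and ~q1.
              branch 2.2.2.2 (add ~(~q5 <-> ~q4)):
                ~~(~q1 -> ~q1): β-rule — branch into ~~q1  //  ~q1.
                  branch 2.2.2.2.1 (add ~~q1):
                    ~(~q5 <-> ~q4): β-rule — branch into ~q5, ~~q4  //  ~~q5, ~q4.
                      branch 2.2.2.2.1.1 (add ~q5, ~~q4):
                        × closes — contains both q4 and ~q4.
                      branch 2.2.2.2.1.2 (add ~~q5, ~q4):
                        ○ open, literals {q1=1, q2=0, q3=1, q4=0, q5=1}.
                  branch 2.2.2.2.2 (add ~q1):
                    ~(~q5 <-> ~q4): β-rule — branch into ~q5, ~~q4  //  ~~q5, ~q4.
                      branch 2.2.2.2.2.1 (add ~q5, ~~q4):
                        × closes — contains both q4 and ~q4.
                      branch 2.2.2.2.2.2 (add ~~q5, ~q4):
                        ○ open, literals {q1=0, q2=0, q3=1, q4=0, q5=1}.
9 branches closed, 13 open.
Each open branch fixes some atoms; the unmentioned ones are free. Counting distinct full assignments: branch {q2=0} (q4, q3, q5, q1) contributes 16 new; branch {q3=1} (q4, q5, q2, q1) contributes 8 new; branch {q2=1, q3=0, q4=1} (q5, q1) contributes 4 new; branch {q1=0, q3=0, q4=0, q5=0} (q2) contributes 1 new; branch {q1=0, q3=0, q4=1, q5=1} (q2) contributes 0 new; branch {q2=1, q4=1} (q3, q5, q1) contributes 0 new; branch {q1=0, q4=1, q5=1} (q3, q2) contributes 0 new; branch {q1=1, q3=1, q4=0} (q5, q2) contributes 0 new; branch {q1=1, q3=1, q4=0, q5=1} (q2) contributes 0 new; branch {q1=0, q3=1, q4=0, q5=1} (q2) contributes 0 new; branch {q1=1, q2=0, q3=1, q4=0} (q5) contributes 0 new; branch {q1=1, q2=0, q3=1, q4=0, q5=1} (none free) contributes 0 new; branch {q1=0, q2=0, q3=1, q4=0, q5=1} (none free) contributes 0 new. Total: 29.

29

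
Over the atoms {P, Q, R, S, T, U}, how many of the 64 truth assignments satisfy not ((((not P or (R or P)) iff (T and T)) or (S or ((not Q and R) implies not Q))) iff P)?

Initial set: {not ((((not P or (R or P)) iff (T and T)) or (S or ((not Q and R) implies not Q))) iff P)}.
not ((((not P or (R or P)) iff (T and T)) or (S or ((not Q and R) implies not Q))) iff P): β-rule — branch into (((not P or (R or P)) iff (T and T)) or (S or ((not Q and R) implies not Q))), not P  //  not (((not P or (R or P)) iff (T and T)) or (S or ((not Q and R) implies not Q))), P.
  branch 1 (add (((not P or (R or P)) iff (T and T)) or (S or ((not Q and R) implies not Q))), not P):
    (((not P or (R or P)) iff (T and T)) or (S or ((not Q and R) implies not Q))): β-rule — branch into ((not P or (R or P)) iff (T and T))  //  (S or ((not Q and R) implies not Q)).
      branch 1.1 (add ((not P or (R or P)) iff (T and T))):
        ((not P or (R or P)) iff (T and T)): β-rule — branch into (not P or (R or P)), (T and T)  //  not (not P or (R or P)), not (T and T).
          branch 1.1.1 (add (not P or (R or P)), (T and T)):
            (T and T): α-rule — add T, T.
            (not P or (R or P)): β-rule — branch into not P  //  (R or P).
              branch 1.1.1.1 (add not P):
                ○ open, literals {P=0, T=1}.
              branch 1.1.1.2 (add (R or P)):
                (R or P): β-rule — branch into R  //  P.
                  branch 1.1.1.2.1 (add R):
                    ○ open, literals {P=0, R=1, T=1}.
                  branch 1.1.1.2.2 (add P):
                    × closes — contains both P and not P.
          branch 1.1.2 (add not (not P or (R or P)), not (T and T)):
            not (not P or (R or P)): α-rule — add not not P, not (R or P).
            × closes — contains both P and not P.
      branch 1.2 (add (S or ((not Q and R) implies not Q))):
        (S or ((not Q and R) implies not Q)): β-rule — branch into S  //  ((not Q and R) implies not Q).
          branch 1.2.1 (add S):
            ○ open, literals {P=0, S=1}.
          branch 1.2.2 (add ((not Q and R) implies not Q)):
            ((not Q and R) implies not Q): β-rule — branch into not (not Q and R)  //  not Q.
              branch 1.2.2.1 (add not (not Q and R)):
                not (not Q and R): β-rule — branch into not not Q  //  not R.
                  branch 1.2.2.1.1 (add not not Q):
                    ○ open, literals {P=0, Q=1}.
                  branch 1.2.2.1.2 (add not R):
                    ○ open, literals {P=0, R=0}.
              branch 1.2.2.2 (add not Q):
                ○ open, literals {P=0, Q=0}.
  branch 2 (add not (((not P or (R or P)) iff (T and T)) or (S or ((not Q and R) implies not Q))), P):
    not (((not P or (R or P)) iff (T and T)) or (S or ((not Q and R) implies not Q))): α-rule — add not ((not P or (R or P)) iff (T and T)), not (S or ((not Q and R) implies not Q)).
    not (S or ((not Q and R) implies not Q)): α-rule — add not S, not ((not Q and R) implies not Q).
    not ((not Q and R) implies not Q): α-rule — add (not Q and R), not not Q.
    (not Q and R): α-rule — add not Q, R.
    × closes — contains both Q and not Q.
3 branches closed, 6 open.
Each open branch fixes some atoms; the unmentioned ones are free. Counting distinct full assignments: branch {P=0, T=1} (Q, R, S, U) contributes 16 new; branch {P=0, R=1, T=1} (Q, S, U) contributes 0 new; branch {P=0, S=1} (Q, R, T, U) contributes 8 new; branch {P=0, Q=1} (R, S, T, U) contributes 4 new; branch {P=0, R=0} (Q, S, T, U) contributes 2 new; branch {P=0, Q=0} (R, S, T, U) contributes 2 new. Total: 32.

32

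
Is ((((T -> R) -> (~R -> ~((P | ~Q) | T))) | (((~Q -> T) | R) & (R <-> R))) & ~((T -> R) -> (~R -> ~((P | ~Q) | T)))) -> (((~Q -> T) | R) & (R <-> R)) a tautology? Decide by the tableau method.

Assume the negation and expand:
Initial set: {F (((((T -> R) -> (~R -> ~((P | ~Q) | T))) | (((~Q -> T) | R) & (R <-> R))) & ~((T -> R) -> (~R -> ~((P | ~Q) | T)))) -> (((~Q -> T) | R) & (R <-> R)))}.
F (((((T -> R) -> (~R -> ~((P | ~Q) | T))) | (((~Q -> T) | R) & (R <-> R))) & ~((T -> R) -> (~R -> ~((P | ~Q) | T)))) -> (((~Q -> T) | R) & (R <-> R))): α-rule — add T ((((T -> R) -> (~R -> ~((P | ~Q) | T))) | (((~Q -> T) | R) & (R <-> R))) & ~((T -> R) -> (~R -> ~((P | ~Q) | T)))), F (((~Q -> T) | R) & (R <-> R)).
T ((((T -> R) -> (~R -> ~((P | ~Q) | T))) | (((~Q -> T) | R) & (R <-> R))) & ~((T -> R) -> (~R -> ~((P | ~Q) | T)))): α-rule — add T (((T -> R) -> (~R -> ~((P | ~Q) | T))) | (((~Q -> T) | R) & (R <-> R))), T ~((T -> R) -> (~R -> ~((P | ~Q) | T))).
T ~((T -> R) -> (~R -> ~((P | ~Q) | T))): α-rule — add T (T -> R), F (~R -> ~((P | ~Q) | T)).
F (~R -> ~((P | ~Q) | T)): α-rule — add T ~R, F ~((P | ~Q) | T).
F (((~Q -> T) | R) & (R <-> R)): β-rule — branch into F ((~Q -> T) | R)  //  F (R <-> R).
  branch 1 (add F ((~Q -> T) | R)):
    F ((~Q -> T) | R): α-rule — add F (~Q -> T), F R.
    F (~Q -> T): α-rule — add T ~Q, F T.
    T (((T -> R) -> (~R -> ~((P | ~Q) | T))) | (((~Q -> T) | R) & (R <-> R))): β-rule — branch into T ((T -> R) -> (~R -> ~((P | ~Q) | T)))  //  T (((~Q -> T) | R) & (R <-> R)).
      branch 1.1 (add T ((T -> R) -> (~R -> ~((P | ~Q) | T)))):
        T (T -> R): β-rule — branch into F T  //  T R.
          branch 1.1.1 (add F T):
            F ~((P | ~Q) | T): β-rule — branch into T (P | ~Q)  //  T T.
              branch 1.1.1.1 (add T (P | ~Q)):
                T ((T -> R) -> (~R -> ~((P | ~Q) | T))): β-rule — branch into F (T -> R)  //  T (~R -> ~((P | ~Q) | T)).
                  branch 1.1.1.1.1 (add F (T -> R)):
                    F (T -> R): α-rule — add T T, F R.
                    × closes — contains both T and ~T.
                  branch 1.1.1.1.2 (add T (~R -> ~((P | ~Q) | T))):
                    T (P | ~Q): β-rule — branch into T P  //  T ~Q.
                      branch 1.1.1.1.2.1 (add T P):
                        T (~R -> ~((P | ~Q) | T)): β-rule — branch into F ~R  //  T ~((P | ~Q) | T).
                          branch 1.1.1.1.2.1.1 (add F ~R):
                            × closes — contains both R and ~R.
                          branch 1.1.1.1.2.1.2 (add T ~((P | ~Q) | T)):
                            T ~((P | ~Q) | T): α-rule — add F (P | ~Q), F T.
                            F (P | ~Q): α-rule — add F P, F ~Q.
                            × closes — contains both P and ~P.
                      branch 1.1.1.1.2.2 (add T ~Q):
                        T (~R -> ~((P | ~Q) | T)): β-rule — branch into F ~R  //  T ~((P | ~Q) | T).
                          branch 1.1.1.1.2.2.1 (add F ~R):
                            × closes — contains both R and ~R.
                          branch 1.1.1.1.2.2.2 (add T ~((P | ~Q) | T)):
                            T ~((P | ~Q) | T): α-rule — add F (P | ~Q), F T.
                            F (P | ~Q): α-rule — add F P, F ~Q.
                            × closes — contains both Q and ~Q.
              branch 1.1.1.2 (add T T):
                × closes — contains both T and ~T.
          branch 1.1.2 (add T R):
            × closes — contains both R and ~R.
      branch 1.2 (add T (((~Q -> T) | R) & (R <-> R))):
        T (((~Q -> T) | R) & (R <-> R)): α-rule — add T ((~Q -> T) | R), T (R <-> R).
        T (T -> R): β-rule — branch into F T  //  T R.
          branch 1.2.1 (add F T):
            F ~((P | ~Q) | T): β-rule — branch into T (P | ~Q)  //  T T.
              branch 1.2.1.1 (add T (P | ~Q)):
                T ((~Q -> T) | R): β-rule — branch into T (~Q -> T)  //  T R.
                  branch 1.2.1.1.1 (add T (~Q -> T)):
                    T (R <-> R): β-rule — branch into T R, T R  //  F R, F R.
                      branch 1.2.1.1.1.1 (add T R, T R):
                        × closes — contains both R and ~R.
                      branch 1.2.1.1.1.2 (add F R, F R):
                        T (P | ~Q): β-rule — branch into T P  //  T ~Q.
                          branch 1.2.1.1.1.2.1 (add T P):
                            T (~Q -> T): β-rule — branch into F ~Q  //  T T.
                              branch 1.2.1.1.1.2.1.1 (add F ~Q):
                                × closes — contains both Q and ~Q.
                              branch 1.2.1.1.1.2.1.2 (add T T):
                                × closes — contains both T and ~T.
                          branch 1.2.1.1.1.2.2 (add T ~Q):
                            T (~Q -> T): β-rule — branch into F ~Q  //  T T.
                              branch 1.2.1.1.1.2.2.1 (add F ~Q):
                                × closes — contains both Q and ~Q.
                              branch 1.2.1.1.1.2.2.2 (add T T):
                                × closes — contains both T and ~T.
                  branch 1.2.1.1.2 (add T R):
                    × closes — contains both R and ~R.
              branch 1.2.1.2 (add T T):
                × closes — contains both T and ~T.
          branch 1.2.2 (add T R):
            × closes — contains both R and ~R.
  branch 2 (add F (R <-> R)):
    T (((T -> R) -> (~R -> ~((P | ~Q) | T))) | (((~Q -> T) | R) & (R <-> R))): β-rule — branch into T ((T -> R) -> (~R -> ~((P | ~Q) | T)))  //  T (((~Q -> T) | R) & (R <-> R)).
      branch 2.1 (add T ((T -> R) -> (~R -> ~((P | ~Q) | T)))):
        T (T -> R): β-rule — branch into F T  //  T R.
          branch 2.1.1 (add F T):
            F ~((P | ~Q) | T): β-rule — branch into T (P | ~Q)  //  T T.
              branch 2.1.1.1 (add T (P | ~Q)):
                F (R <-> R): β-rule — branch into T R, F R  //  F R, T R.
                  branch 2.1.1.1.1 (add T R, F R):
                    × closes — contains both R and ~R.
                  branch 2.1.1.1.2 (add F R, T R):
                    × closes — contains both R and ~R.
              branch 2.1.1.2 (add T T):
                × closes — contains both T and ~T.
          branch 2.1.2 (add T R):
            × closes — contains both R and ~R.
      branch 2.2 (add T (((~Q -> T) | R) & (R <-> R))):
        T (((~Q -> T) | R) & (R <-> R)): α-rule — add T ((~Q -> T) | R), T (R <-> R).
        T (T -> R): β-rule — branch into F T  //  T R.
          branch 2.2.1 (add F T):
            F ~((P | ~Q) | T): β-rule — branch into T (P | ~Q)  //  T T.
              branch 2.2.1.1 (add T (P | ~Q)):
                F (R <-> R): β-rule — branch into T R, F R  //  F R, T R.
                  branch 2.2.1.1.1 (add T R, F R):
                    × closes — contains both R and ~R.
                  branch 2.2.1.1.2 (add F R, T R):
                    × closes — contains both R and ~R.
              branch 2.2.1.2 (add T T):
                × closes — contains both T and ~T.
          branch 2.2.2 (add T R):
            × closes — contains both R and ~R.
All 23 branches close.
Every branch closed, so the negation is unsatisfiable and the formula is valid.

Valid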